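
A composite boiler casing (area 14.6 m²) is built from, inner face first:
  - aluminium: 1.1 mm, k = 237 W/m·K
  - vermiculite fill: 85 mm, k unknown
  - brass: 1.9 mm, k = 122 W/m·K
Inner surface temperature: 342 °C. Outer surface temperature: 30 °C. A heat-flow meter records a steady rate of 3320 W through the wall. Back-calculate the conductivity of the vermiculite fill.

k ≈ 0.062 W/(m·K)

Model the wall as resistances in series:
R_aluminium = L/(kA) = 0.0011/(237×14.6) = 3.179×10^-7 K/W
R_brass = L/(kA) = 0.0019/(122×14.6) = 1.067×10^-6 K/W
Sum of known resistances R_other = 1.385×10^-6 K/W
Total R = ΔT/Q = 312/3320 = 0.09398 K/W
R_vermiculite fill = R_total − R_other = 0.09397 K/W
k = L/(R·A) = 0.085/(0.09397×14.6)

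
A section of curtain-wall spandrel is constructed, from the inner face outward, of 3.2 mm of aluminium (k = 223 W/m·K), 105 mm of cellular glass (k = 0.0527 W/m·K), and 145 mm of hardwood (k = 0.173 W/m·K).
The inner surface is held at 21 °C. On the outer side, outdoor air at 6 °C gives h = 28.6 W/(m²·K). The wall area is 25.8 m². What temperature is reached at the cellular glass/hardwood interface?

Using the resistance-network approach (series):
R_aluminium = L/(kA) = 0.0032/(223×25.8) = 5.562×10^-7 K/W
R_cellular glass = L/(kA) = 0.105/(0.0527×25.8) = 0.07723 K/W
R_hardwood = L/(kA) = 0.145/(0.173×25.8) = 0.03249 K/W
R_outer film = 1/(h_o·A) = 1/(28.6×25.8) = 0.001355 K/W
R_total = 0.1111 K/W;  Q = ΔT/R_total = 15/0.1111 = 135.1 W
T_interface = T_inner − Q·ΣR(inner→interface) = 21 − 135×0.07723

T ≈ 10.6 °C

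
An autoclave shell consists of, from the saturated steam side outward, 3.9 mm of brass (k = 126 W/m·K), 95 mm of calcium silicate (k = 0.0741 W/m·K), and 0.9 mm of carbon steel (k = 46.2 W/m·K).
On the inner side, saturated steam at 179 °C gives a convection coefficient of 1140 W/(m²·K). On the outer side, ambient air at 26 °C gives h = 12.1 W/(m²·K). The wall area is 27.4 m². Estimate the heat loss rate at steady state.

Thermal resistances in series:
R_inner film = 1/(h_i·A) = 1/(1140×27.4) = 3.201×10^-5 K/W
R_brass = L/(kA) = 0.0039/(126×27.4) = 1.13×10^-6 K/W
R_calcium silicate = L/(kA) = 0.095/(0.0741×27.4) = 0.04679 K/W
R_carbon steel = L/(kA) = 0.0009/(46.2×27.4) = 7.11×10^-7 K/W
R_outer film = 1/(h_o·A) = 1/(12.1×27.4) = 0.003016 K/W
R_total = 0.04984 K/W
Q = ΔT / R_total = 153 / 0.04984

Q ≈ 3070 W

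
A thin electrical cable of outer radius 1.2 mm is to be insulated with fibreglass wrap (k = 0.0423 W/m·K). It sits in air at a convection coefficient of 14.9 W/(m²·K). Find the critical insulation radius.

For a cylinder r_cr = k/h = 0.0423/14.9
r_cr = 2.84 mm; since the bare radius (1.2 mm) is below r_cr, adding a thin layer of insulation will *increase* heat loss.

r_cr ≈ 2.84 mm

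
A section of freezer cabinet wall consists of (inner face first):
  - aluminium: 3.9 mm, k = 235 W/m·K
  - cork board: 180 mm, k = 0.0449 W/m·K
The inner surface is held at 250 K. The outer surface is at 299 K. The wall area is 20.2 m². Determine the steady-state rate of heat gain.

Q ≈ 247 W

Model the wall as resistances in series:
R_aluminium = L/(kA) = 0.0039/(235×20.2) = 8.216×10^-7 K/W
R_cork board = L/(kA) = 0.18/(0.0449×20.2) = 0.1985 K/W
R_total = 0.1985 K/W
Q = ΔT / R_total = 49 / 0.1985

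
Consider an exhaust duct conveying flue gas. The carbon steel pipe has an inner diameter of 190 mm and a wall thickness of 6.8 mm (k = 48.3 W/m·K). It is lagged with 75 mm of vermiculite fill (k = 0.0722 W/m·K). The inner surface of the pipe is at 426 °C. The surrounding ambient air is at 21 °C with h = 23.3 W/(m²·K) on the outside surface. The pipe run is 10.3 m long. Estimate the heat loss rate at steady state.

Q ≈ 3320 W

For a radial system each layer contributes R = ln(r_out/r_in)/(2πkL); films add R = 1/(hA).
R_carbon steel pipe wall = ln(101.8/95)/(2π×48.3×10.3) = 2.212×10^-5 K/W
R_vermiculite fill = ln(176.8/101.8)/(2π×0.0722×10.3) = 0.1181 K/W
R_outer film = 1/(h_o·2πr_oL) = 1/(23.3×2π×0.1768×10.3) = 0.003751 K/W
R_total = 0.1219 K/W
Q = ΔT/R_total = 405/0.1219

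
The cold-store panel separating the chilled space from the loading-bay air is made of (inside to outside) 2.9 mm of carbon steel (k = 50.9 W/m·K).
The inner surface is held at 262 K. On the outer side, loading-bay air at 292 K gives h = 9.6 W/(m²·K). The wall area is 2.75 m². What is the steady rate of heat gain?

Treating each layer as a thermal resistance in series:
R_carbon steel = L/(kA) = 0.0029/(50.9×2.75) = 2.072×10^-5 K/W
R_outer film = 1/(h_o·A) = 1/(9.6×2.75) = 0.03788 K/W
R_total = 0.0379 K/W
Q = ΔT / R_total = 30 / 0.0379

Q ≈ 792 W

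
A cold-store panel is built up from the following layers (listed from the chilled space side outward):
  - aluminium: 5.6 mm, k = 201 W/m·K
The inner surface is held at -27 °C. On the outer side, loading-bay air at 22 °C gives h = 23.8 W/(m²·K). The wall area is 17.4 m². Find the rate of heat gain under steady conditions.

Treating each layer as a thermal resistance in series:
R_aluminium = L/(kA) = 0.0056/(201×17.4) = 1.601×10^-6 K/W
R_outer film = 1/(h_o·A) = 1/(23.8×17.4) = 0.002415 K/W
R_total = 0.002416 K/W
Q = ΔT / R_total = 49 / 0.002416

Q ≈ 20300 W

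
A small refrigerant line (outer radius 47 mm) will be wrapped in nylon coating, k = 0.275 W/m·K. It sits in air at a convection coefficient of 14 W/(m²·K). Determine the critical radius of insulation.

r_cr ≈ 19.6 mm

For a cylinder r_cr = k/h = 0.275/14
r_cr = 19.6 mm; since the bare radius (47 mm) is above r_cr, any added insulation will reduce heat loss.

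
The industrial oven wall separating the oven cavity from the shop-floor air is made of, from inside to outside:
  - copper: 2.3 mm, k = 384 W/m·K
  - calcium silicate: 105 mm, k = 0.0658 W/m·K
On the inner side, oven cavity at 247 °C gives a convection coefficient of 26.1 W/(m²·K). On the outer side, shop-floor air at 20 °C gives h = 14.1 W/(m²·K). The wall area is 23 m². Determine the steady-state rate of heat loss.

Thermal resistances in series:
R_inner film = 1/(h_i·A) = 1/(26.1×23) = 0.001666 K/W
R_copper = L/(kA) = 0.0023/(384×23) = 2.604×10^-7 K/W
R_calcium silicate = L/(kA) = 0.105/(0.0658×23) = 0.06938 K/W
R_outer film = 1/(h_o·A) = 1/(14.1×23) = 0.003084 K/W
R_total = 0.07413 K/W
Q = ΔT / R_total = 227 / 0.07413

Q ≈ 3060 W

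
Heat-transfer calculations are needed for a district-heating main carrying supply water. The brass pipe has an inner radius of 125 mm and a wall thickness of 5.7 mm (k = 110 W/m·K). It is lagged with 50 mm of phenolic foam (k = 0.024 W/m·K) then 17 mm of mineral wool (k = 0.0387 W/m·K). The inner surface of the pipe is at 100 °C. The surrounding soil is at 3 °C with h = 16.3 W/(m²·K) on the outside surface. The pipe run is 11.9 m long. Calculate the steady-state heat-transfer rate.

Cylindrical conduction, so R = ln(r₂/r₁)/(2πkL) per layer, in series:
R_brass pipe wall = ln(130.7/125)/(2π×110×11.9) = 5.422×10^-6 K/W
R_phenolic foam = ln(180.7/130.7)/(2π×0.024×11.9) = 0.1805 K/W
R_mineral wool = ln(197.7/180.7)/(2π×0.0387×11.9) = 0.03107 K/W
R_outer film = 1/(h_o·2πr_oL) = 1/(16.3×2π×0.1977×11.9) = 0.00415 K/W
R_total = 0.2157 K/W
Q = ΔT/R_total = 97/0.2157

Q ≈ 450 W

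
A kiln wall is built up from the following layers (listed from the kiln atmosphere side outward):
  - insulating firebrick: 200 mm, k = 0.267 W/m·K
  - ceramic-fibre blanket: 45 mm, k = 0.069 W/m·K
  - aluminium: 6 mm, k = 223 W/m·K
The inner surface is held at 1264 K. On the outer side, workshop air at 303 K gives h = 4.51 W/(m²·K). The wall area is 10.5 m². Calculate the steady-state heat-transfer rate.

Series thermal resistances:
R_insulating firebrick = L/(kA) = 0.2/(0.267×10.5) = 0.07134 K/W
R_ceramic-fibre blanket = L/(kA) = 0.045/(0.069×10.5) = 0.06211 K/W
R_aluminium = L/(kA) = 0.006/(223×10.5) = 2.562×10^-6 K/W
R_outer film = 1/(h_o·A) = 1/(4.51×10.5) = 0.02112 K/W
R_total = 0.1546 K/W
Q = ΔT / R_total = 961 / 0.1546

Q ≈ 6220 W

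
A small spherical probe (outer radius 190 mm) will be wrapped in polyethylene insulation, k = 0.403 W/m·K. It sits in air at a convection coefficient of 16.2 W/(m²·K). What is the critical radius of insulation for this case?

For a sphere r_cr = 2k/h = 2×0.403/16.2
r_cr = 49.8 mm; since the bare radius (190 mm) is above r_cr, any added insulation will reduce heat loss.

r_cr ≈ 49.8 mm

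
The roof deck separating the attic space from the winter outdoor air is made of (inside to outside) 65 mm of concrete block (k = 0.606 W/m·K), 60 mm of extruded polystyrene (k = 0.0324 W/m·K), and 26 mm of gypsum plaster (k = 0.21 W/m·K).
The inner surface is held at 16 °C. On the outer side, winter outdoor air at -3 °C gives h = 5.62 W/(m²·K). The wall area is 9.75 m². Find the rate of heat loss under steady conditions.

Treating each layer as a thermal resistance in series:
R_concrete block = L/(kA) = 0.065/(0.606×9.75) = 0.011 K/W
R_extruded polystyrene = L/(kA) = 0.06/(0.0324×9.75) = 0.1899 K/W
R_gypsum plaster = L/(kA) = 0.026/(0.21×9.75) = 0.0127 K/W
R_outer film = 1/(h_o·A) = 1/(5.62×9.75) = 0.01825 K/W
R_total = 0.2319 K/W
Q = ΔT / R_total = 19 / 0.2319

Q ≈ 81.9 W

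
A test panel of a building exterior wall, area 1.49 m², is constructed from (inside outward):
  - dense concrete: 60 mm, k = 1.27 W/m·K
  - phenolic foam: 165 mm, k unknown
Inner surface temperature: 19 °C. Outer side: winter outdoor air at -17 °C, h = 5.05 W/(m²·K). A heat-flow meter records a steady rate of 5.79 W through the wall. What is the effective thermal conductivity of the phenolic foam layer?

Using the resistance-network approach (series):
R_dense concrete = L/(kA) = 0.06/(1.27×1.49) = 0.03171 K/W
R_outer film = 1/(h_o·A) = 1/(5.05×1.49) = 0.1329 K/W
Sum of known resistances R_other = 0.1646 K/W
Total R = ΔT/Q = 36/5.79 = 6.218 K/W
R_phenolic foam = R_total − R_other = 6.053 K/W
k = L/(R·A) = 0.165/(6.053×1.49)

k ≈ 0.0183 W/(m·K)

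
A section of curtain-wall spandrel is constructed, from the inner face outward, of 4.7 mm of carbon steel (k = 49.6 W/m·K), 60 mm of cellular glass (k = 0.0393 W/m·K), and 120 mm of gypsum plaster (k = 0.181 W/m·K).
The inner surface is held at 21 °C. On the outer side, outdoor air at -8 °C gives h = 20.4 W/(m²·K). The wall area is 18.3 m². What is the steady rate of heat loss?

Q ≈ 237 W

Using the resistance-network approach (series):
R_carbon steel = L/(kA) = 0.0047/(49.6×18.3) = 5.178×10^-6 K/W
R_cellular glass = L/(kA) = 0.06/(0.0393×18.3) = 0.08343 K/W
R_gypsum plaster = L/(kA) = 0.12/(0.181×18.3) = 0.03623 K/W
R_outer film = 1/(h_o·A) = 1/(20.4×18.3) = 0.002679 K/W
R_total = 0.1223 K/W
Q = ΔT / R_total = 29 / 0.1223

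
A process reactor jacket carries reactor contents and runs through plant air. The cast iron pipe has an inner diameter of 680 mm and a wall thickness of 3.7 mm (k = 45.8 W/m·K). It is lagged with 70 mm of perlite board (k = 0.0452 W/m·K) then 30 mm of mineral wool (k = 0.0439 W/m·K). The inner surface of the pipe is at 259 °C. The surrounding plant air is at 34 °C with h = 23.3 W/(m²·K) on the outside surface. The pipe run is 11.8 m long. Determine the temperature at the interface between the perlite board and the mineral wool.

For a radial system each layer contributes R = ln(r_out/r_in)/(2πkL); films add R = 1/(hA).
R_cast iron pipe wall = ln(343.7/340)/(2π×45.8×11.8) = 3.187×10^-6 K/W
R_perlite board = ln(413.7/343.7)/(2π×0.0452×11.8) = 0.05532 K/W
R_mineral wool = ln(443.7/413.7)/(2π×0.0439×11.8) = 0.02151 K/W
R_outer film = 1/(h_o·2πr_oL) = 1/(23.3×2π×0.4437×11.8) = 0.001305 K/W
R_total = 0.07813 K/W
Q = ΔT/R_total = 225/0.07813
Q = 2880 W
T_interface = T_inner − Q·ΣR(inner→interface) = 259 − 2880×0.05532

T ≈ 99.7 °C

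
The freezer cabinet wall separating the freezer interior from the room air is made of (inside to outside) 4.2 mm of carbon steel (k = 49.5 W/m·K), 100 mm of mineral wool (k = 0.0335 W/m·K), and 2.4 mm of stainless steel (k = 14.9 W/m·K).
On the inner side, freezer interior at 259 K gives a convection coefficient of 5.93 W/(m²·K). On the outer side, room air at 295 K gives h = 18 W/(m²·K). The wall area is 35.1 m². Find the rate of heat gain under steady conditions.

Q ≈ 394 W

Treating each layer as a thermal resistance in series:
R_inner film = 1/(h_i·A) = 1/(5.93×35.1) = 0.004804 K/W
R_carbon steel = L/(kA) = 0.0042/(49.5×35.1) = 2.417×10^-6 K/W
R_mineral wool = L/(kA) = 0.1/(0.0335×35.1) = 0.08504 K/W
R_stainless steel = L/(kA) = 0.0024/(14.9×35.1) = 4.589×10^-6 K/W
R_outer film = 1/(h_o·A) = 1/(18×35.1) = 0.001583 K/W
R_total = 0.09144 K/W
Q = ΔT / R_total = 36 / 0.09144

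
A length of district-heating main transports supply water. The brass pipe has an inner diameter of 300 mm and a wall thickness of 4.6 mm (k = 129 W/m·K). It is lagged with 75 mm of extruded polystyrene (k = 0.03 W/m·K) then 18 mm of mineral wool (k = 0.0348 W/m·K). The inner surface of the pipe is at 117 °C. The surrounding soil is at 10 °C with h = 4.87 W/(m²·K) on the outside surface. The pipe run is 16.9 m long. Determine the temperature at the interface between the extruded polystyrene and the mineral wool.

Radial resistances (cylindrical: R_cond = ln(r_o/r_i)/(2πkL), R_conv = 1/(h·2πrL)):
R_brass pipe wall = ln(154.6/150)/(2π×129×16.9) = 2.205×10^-6 K/W
R_extruded polystyrene = ln(229.6/154.6)/(2π×0.03×16.9) = 0.1242 K/W
R_mineral wool = ln(247.6/229.6)/(2π×0.0348×16.9) = 0.02043 K/W
R_outer film = 1/(h_o·2πr_oL) = 1/(4.87×2π×0.2476×16.9) = 0.00781 K/W
R_total = 0.1524 K/W
Q = ΔT/R_total = 107/0.1524
Q = 702 W
T_interface = T_inner − Q·ΣR(inner→interface) = 117 − 702×0.1242

T ≈ 29.8 °C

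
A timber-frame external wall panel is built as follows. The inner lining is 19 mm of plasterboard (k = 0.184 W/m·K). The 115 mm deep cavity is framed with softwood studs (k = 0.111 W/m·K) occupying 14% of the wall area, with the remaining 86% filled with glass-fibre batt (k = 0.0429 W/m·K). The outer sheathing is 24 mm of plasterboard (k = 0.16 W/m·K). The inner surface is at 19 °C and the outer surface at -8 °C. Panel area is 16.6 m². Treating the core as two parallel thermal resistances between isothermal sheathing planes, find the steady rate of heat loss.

Q ≈ 183 W

Sheathing layers in series; stud and cavity paths in parallel between them.
R_inner = 0.019/(0.184×16.6) = 0.006221 K/W
R_stud  = 0.115/(0.111×0.14×16.6) = 0.4458 K/W
R_cav   = 0.115/(0.0429×0.86×16.6) = 0.1878 K/W
1/R_core = 1/R_stud + 1/R_cav → R_core = 0.1321 K/W
R_outer = 0.024/(0.16×16.6) = 0.009036 K/W
R_total = 0.1474 K/W
Q = ΔT/R_total = 27/0.1474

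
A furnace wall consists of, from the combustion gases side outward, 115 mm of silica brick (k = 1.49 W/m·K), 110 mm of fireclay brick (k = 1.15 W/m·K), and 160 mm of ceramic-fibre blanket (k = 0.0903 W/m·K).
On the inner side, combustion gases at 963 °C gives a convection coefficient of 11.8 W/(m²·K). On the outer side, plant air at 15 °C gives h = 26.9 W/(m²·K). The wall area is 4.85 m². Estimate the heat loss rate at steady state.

Series thermal resistances:
R_inner film = 1/(h_i·A) = 1/(11.8×4.85) = 0.01747 K/W
R_silica brick = L/(kA) = 0.115/(1.49×4.85) = 0.01591 K/W
R_fireclay brick = L/(kA) = 0.11/(1.15×4.85) = 0.01972 K/W
R_ceramic-fibre blanket = L/(kA) = 0.16/(0.0903×4.85) = 0.3653 K/W
R_outer film = 1/(h_o·A) = 1/(26.9×4.85) = 0.007665 K/W
R_total = 0.4261 K/W
Q = ΔT / R_total = 948 / 0.4261

Q ≈ 2220 W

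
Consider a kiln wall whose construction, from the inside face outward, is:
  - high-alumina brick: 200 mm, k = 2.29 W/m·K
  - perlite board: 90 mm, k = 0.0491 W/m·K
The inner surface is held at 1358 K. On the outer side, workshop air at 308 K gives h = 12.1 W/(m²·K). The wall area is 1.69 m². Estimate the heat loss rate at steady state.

Using the resistance-network approach (series):
R_high-alumina brick = L/(kA) = 0.2/(2.29×1.69) = 0.05168 K/W
R_perlite board = L/(kA) = 0.09/(0.0491×1.69) = 1.085 K/W
R_outer film = 1/(h_o·A) = 1/(12.1×1.69) = 0.0489 K/W
R_total = 1.185 K/W
Q = ΔT / R_total = 1050 / 1.185

Q ≈ 886 W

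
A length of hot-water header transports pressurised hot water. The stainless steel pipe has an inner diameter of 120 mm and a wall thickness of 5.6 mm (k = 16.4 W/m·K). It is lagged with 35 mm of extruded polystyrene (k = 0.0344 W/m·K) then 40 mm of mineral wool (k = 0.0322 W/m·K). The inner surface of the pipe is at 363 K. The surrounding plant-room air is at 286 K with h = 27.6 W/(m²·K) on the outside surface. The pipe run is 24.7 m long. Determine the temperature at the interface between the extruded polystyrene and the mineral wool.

Cylindrical conduction, so R = ln(r₂/r₁)/(2πkL) per layer, in series:
R_stainless steel pipe wall = ln(65.6/60)/(2π×16.4×24.7) = 3.506×10^-5 K/W
R_extruded polystyrene = ln(100.6/65.6)/(2π×0.0344×24.7) = 0.08009 K/W
R_mineral wool = ln(140.6/100.6)/(2π×0.0322×24.7) = 0.06699 K/W
R_outer film = 1/(h_o·2πr_oL) = 1/(27.6×2π×0.1406×24.7) = 0.00166 K/W
R_total = 0.1488 K/W
Q = ΔT/R_total = 77/0.1488
Q = 518 W
T_interface = T_inner − Q·ΣR(inner→interface) = 363 − 518×0.08013

T ≈ 322 K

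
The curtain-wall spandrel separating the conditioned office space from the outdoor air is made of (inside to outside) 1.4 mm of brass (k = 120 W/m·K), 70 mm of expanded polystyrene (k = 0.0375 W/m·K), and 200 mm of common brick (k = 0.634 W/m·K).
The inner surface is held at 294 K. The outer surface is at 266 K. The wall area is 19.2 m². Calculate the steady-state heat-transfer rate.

Q ≈ 246 W

Using the resistance-network approach (series):
R_brass = L/(kA) = 0.0014/(120×19.2) = 6.076×10^-7 K/W
R_expanded polystyrene = L/(kA) = 0.07/(0.0375×19.2) = 0.09722 K/W
R_common brick = L/(kA) = 0.2/(0.634×19.2) = 0.01643 K/W
R_total = 0.1137 K/W
Q = ΔT / R_total = 28 / 0.1137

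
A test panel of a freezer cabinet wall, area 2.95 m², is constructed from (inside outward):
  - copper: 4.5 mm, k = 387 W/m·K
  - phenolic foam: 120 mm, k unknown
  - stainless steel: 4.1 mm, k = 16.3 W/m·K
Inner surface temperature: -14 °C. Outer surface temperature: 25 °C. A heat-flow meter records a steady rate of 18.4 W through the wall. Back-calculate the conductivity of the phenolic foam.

Thermal resistances in series:
R_copper = L/(kA) = 0.0045/(387×2.95) = 3.942×10^-6 K/W
R_stainless steel = L/(kA) = 0.0041/(16.3×2.95) = 8.527×10^-5 K/W
Sum of known resistances R_other = 8.921×10^-5 K/W
Total R = ΔT/Q = 39/18.4 = 2.12 K/W
R_phenolic foam = R_total − R_other = 2.119 K/W
k = L/(R·A) = 0.12/(2.119×2.95)

k ≈ 0.0192 W/(m·K)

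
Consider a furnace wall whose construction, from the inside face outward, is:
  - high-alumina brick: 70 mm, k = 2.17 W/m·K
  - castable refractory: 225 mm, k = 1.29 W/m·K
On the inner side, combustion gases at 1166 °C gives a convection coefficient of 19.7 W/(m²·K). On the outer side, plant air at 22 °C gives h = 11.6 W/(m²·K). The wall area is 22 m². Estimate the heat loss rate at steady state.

Model the wall as resistances in series:
R_inner film = 1/(h_i·A) = 1/(19.7×22) = 0.002307 K/W
R_high-alumina brick = L/(kA) = 0.07/(2.17×22) = 0.001466 K/W
R_castable refractory = L/(kA) = 0.225/(1.29×22) = 0.007928 K/W
R_outer film = 1/(h_o·A) = 1/(11.6×22) = 0.003918 K/W
R_total = 0.01562 K/W
Q = ΔT / R_total = 1144 / 0.01562

Q ≈ 73200 W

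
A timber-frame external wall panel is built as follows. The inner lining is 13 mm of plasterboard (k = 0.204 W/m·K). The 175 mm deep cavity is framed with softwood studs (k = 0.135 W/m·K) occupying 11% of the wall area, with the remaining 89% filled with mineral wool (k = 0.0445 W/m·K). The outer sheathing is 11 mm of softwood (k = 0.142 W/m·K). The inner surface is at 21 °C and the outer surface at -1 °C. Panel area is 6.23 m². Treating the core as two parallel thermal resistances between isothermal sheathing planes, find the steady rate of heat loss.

Q ≈ 40.9 W

Sheathing layers in series; stud and cavity paths in parallel between them.
R_inner = 0.013/(0.204×6.23) = 0.01023 K/W
R_stud  = 0.175/(0.135×0.11×6.23) = 1.892 K/W
R_cav   = 0.175/(0.0445×0.89×6.23) = 0.7093 K/W
1/R_core = 1/R_stud + 1/R_cav → R_core = 0.5158 K/W
R_outer = 0.011/(0.142×6.23) = 0.01243 K/W
R_total = 0.5385 K/W
Q = ΔT/R_total = 22/0.5385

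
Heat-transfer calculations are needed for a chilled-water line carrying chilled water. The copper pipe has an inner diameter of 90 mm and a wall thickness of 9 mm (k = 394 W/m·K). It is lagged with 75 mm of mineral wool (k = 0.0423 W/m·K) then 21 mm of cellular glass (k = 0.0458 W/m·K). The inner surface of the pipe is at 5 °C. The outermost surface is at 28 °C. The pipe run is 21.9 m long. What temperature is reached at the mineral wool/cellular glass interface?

Radial resistances (cylindrical: R_cond = ln(r_o/r_i)/(2πkL), R_conv = 1/(h·2πrL)):
R_copper pipe wall = ln(54/45)/(2π×394×21.9) = 3.363×10^-6 K/W
R_mineral wool = ln(129/54)/(2π×0.0423×21.9) = 0.1496 K/W
R_cellular glass = ln(150/129)/(2π×0.0458×21.9) = 0.02393 K/W
R_total = 0.1735 K/W
Q = ΔT/R_total = 23/0.1735
Q = 133 W
T_interface = T_inner + Q·ΣR(inner→interface) = 5 + 133×0.1496

T ≈ 24.8 °C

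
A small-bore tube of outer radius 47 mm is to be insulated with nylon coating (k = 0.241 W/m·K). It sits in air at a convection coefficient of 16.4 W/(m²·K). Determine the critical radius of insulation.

For a cylinder r_cr = k/h = 0.241/16.4
r_cr = 14.7 mm; since the bare radius (47 mm) is above r_cr, any added insulation will reduce heat loss.

r_cr ≈ 14.7 mm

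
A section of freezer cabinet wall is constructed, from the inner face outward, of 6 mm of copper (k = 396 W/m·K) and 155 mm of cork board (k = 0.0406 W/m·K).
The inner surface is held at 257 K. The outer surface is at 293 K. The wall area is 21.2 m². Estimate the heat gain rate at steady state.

Series thermal resistances:
R_copper = L/(kA) = 0.006/(396×21.2) = 7.147×10^-7 K/W
R_cork board = L/(kA) = 0.155/(0.0406×21.2) = 0.1801 K/W
R_total = 0.1801 K/W
Q = ΔT / R_total = 36 / 0.1801

Q ≈ 200 W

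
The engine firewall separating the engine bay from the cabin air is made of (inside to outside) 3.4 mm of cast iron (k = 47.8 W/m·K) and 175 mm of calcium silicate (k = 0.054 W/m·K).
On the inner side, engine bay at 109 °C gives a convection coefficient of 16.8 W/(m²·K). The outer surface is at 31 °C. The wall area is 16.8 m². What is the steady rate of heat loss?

Q ≈ 397 W

Treating each layer as a thermal resistance in series:
R_inner film = 1/(h_i·A) = 1/(16.8×16.8) = 0.003543 K/W
R_cast iron = L/(kA) = 0.0034/(47.8×16.8) = 4.234×10^-6 K/W
R_calcium silicate = L/(kA) = 0.175/(0.054×16.8) = 0.1929 K/W
R_total = 0.1964 K/W
Q = ΔT / R_total = 78 / 0.1964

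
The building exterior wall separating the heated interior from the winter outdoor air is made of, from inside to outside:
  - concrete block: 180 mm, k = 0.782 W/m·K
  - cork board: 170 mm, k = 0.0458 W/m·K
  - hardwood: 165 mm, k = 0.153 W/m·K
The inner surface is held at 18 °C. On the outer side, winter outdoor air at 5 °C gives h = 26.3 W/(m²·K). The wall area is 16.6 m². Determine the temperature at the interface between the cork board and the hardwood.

T ≈ 7.87 °C

Series thermal resistances:
R_concrete block = L/(kA) = 0.18/(0.782×16.6) = 0.01387 K/W
R_cork board = L/(kA) = 0.17/(0.0458×16.6) = 0.2236 K/W
R_hardwood = L/(kA) = 0.165/(0.153×16.6) = 0.06497 K/W
R_outer film = 1/(h_o·A) = 1/(26.3×16.6) = 0.002291 K/W
R_total = 0.3047 K/W;  Q = ΔT/R_total = 13/0.3047 = 42.66 W
T_interface = T_inner − Q·ΣR(inner→interface) = 18 − 42.7×0.2375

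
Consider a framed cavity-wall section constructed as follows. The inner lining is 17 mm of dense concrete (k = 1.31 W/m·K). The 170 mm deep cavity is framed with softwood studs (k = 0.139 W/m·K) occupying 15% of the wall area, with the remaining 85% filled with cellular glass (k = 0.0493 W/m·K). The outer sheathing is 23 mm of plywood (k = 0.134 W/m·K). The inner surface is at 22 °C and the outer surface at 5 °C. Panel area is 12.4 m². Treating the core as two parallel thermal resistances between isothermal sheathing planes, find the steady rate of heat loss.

Sheathing layers in series; stud and cavity paths in parallel between them.
R_inner = 0.017/(1.31×12.4) = 0.001047 K/W
R_stud  = 0.17/(0.139×0.15×12.4) = 0.6575 K/W
R_cav   = 0.17/(0.0493×0.85×12.4) = 0.3272 K/W
1/R_core = 1/R_stud + 1/R_cav → R_core = 0.2185 K/W
R_outer = 0.023/(0.134×12.4) = 0.01384 K/W
R_total = 0.2334 K/W
Q = ΔT/R_total = 17/0.2334

Q ≈ 72.9 W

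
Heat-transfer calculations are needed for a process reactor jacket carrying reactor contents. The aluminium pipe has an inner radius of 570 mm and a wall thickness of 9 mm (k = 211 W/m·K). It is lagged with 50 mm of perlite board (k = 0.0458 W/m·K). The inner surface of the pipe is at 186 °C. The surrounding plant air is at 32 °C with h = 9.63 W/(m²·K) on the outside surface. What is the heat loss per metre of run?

q′ ≈ 490 W/m

Cylindrical conduction, so R = ln(r₂/r₁)/(2πkL) per layer, in series:
R_aluminium pipe wall = ln(579/570)/(2π×211×1) = 1.182×10^-5 K/W
R_perlite board = ln(629/579)/(2π×0.0458×1) = 0.2878 K/W
R_outer film = 1/(h_o·2πr_oL) = 1/(9.63×2π×0.629×1) = 0.02628 K/W
R_total = 0.3141 K/W
Q = ΔT/R_total = 154/0.3141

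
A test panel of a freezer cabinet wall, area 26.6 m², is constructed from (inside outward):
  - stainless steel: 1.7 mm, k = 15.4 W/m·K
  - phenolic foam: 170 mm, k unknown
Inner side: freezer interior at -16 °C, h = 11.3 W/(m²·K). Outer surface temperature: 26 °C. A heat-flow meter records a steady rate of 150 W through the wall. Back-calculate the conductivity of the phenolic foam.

k ≈ 0.0231 W/(m·K)

Series thermal resistances:
R_inner film = 1/(h_i·A) = 1/(11.3×26.6) = 0.003327 K/W
R_stainless steel = L/(kA) = 0.0017/(15.4×26.6) = 4.15×10^-6 K/W
Sum of known resistances R_other = 0.003331 K/W
Total R = ΔT/Q = 42/150 = 0.28 K/W
R_phenolic foam = R_total − R_other = 0.2767 K/W
k = L/(R·A) = 0.17/(0.2767×26.6)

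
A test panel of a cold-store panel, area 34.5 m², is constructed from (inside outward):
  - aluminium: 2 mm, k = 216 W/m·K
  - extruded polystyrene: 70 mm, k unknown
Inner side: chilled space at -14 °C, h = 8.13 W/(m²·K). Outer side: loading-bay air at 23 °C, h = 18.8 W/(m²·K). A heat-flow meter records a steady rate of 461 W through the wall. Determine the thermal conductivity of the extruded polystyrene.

Thermal resistances in series:
R_inner film = 1/(h_i·A) = 1/(8.13×34.5) = 0.003565 K/W
R_aluminium = L/(kA) = 0.002/(216×34.5) = 2.684×10^-7 K/W
R_outer film = 1/(h_o·A) = 1/(18.8×34.5) = 0.001542 K/W
Sum of known resistances R_other = 0.005107 K/W
Total R = ΔT/Q = 37/461 = 0.08026 K/W
R_extruded polystyrene = R_total − R_other = 0.07515 K/W
k = L/(R·A) = 0.07/(0.07515×34.5)

k ≈ 0.027 W/(m·K)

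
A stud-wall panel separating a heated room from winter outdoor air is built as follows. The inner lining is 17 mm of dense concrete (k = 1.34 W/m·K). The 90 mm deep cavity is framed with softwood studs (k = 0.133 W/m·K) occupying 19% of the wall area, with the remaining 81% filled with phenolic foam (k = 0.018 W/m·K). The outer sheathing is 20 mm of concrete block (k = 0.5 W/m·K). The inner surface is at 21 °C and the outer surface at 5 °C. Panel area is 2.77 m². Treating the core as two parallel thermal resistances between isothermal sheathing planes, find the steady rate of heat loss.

Q ≈ 19.2 W

Sheathing layers in series; stud and cavity paths in parallel between them.
R_inner = 0.017/(1.34×2.77) = 0.00458 K/W
R_stud  = 0.09/(0.133×0.19×2.77) = 1.286 K/W
R_cav   = 0.09/(0.018×0.81×2.77) = 2.228 K/W
1/R_core = 1/R_stud + 1/R_cav → R_core = 0.8153 K/W
R_outer = 0.02/(0.5×2.77) = 0.01444 K/W
R_total = 0.8344 K/W
Q = ΔT/R_total = 16/0.8344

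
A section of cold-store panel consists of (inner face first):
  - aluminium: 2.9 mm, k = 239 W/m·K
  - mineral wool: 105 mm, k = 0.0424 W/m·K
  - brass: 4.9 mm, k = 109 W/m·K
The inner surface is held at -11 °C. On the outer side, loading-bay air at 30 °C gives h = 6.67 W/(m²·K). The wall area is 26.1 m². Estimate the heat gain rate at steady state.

Model the wall as resistances in series:
R_aluminium = L/(kA) = 0.0029/(239×26.1) = 4.649×10^-7 K/W
R_mineral wool = L/(kA) = 0.105/(0.0424×26.1) = 0.09488 K/W
R_brass = L/(kA) = 0.0049/(109×26.1) = 1.722×10^-6 K/W
R_outer film = 1/(h_o·A) = 1/(6.67×26.1) = 0.005744 K/W
R_total = 0.1006 K/W
Q = ΔT / R_total = 41 / 0.1006

Q ≈ 407 W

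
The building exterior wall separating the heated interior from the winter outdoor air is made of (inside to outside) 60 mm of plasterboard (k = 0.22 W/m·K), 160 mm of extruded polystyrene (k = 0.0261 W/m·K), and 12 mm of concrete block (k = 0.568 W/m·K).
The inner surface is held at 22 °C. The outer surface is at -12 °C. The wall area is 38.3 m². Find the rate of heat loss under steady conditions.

Q ≈ 203 W

Thermal resistances in series:
R_plasterboard = L/(kA) = 0.06/(0.22×38.3) = 0.007121 K/W
R_extruded polystyrene = L/(kA) = 0.16/(0.0261×38.3) = 0.1601 K/W
R_concrete block = L/(kA) = 0.012/(0.568×38.3) = 5.516×10^-4 K/W
R_total = 0.1677 K/W
Q = ΔT / R_total = 34 / 0.1677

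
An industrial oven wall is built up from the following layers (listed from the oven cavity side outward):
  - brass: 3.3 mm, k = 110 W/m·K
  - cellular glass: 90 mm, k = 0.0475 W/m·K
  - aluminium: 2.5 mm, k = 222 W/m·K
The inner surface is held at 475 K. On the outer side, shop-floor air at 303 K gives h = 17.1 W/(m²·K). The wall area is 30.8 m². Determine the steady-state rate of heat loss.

Using the resistance-network approach (series):
R_brass = L/(kA) = 0.0033/(110×30.8) = 9.74×10^-7 K/W
R_cellular glass = L/(kA) = 0.09/(0.0475×30.8) = 0.06152 K/W
R_aluminium = L/(kA) = 0.0025/(222×30.8) = 3.656×10^-7 K/W
R_outer film = 1/(h_o·A) = 1/(17.1×30.8) = 0.001899 K/W
R_total = 0.06342 K/W
Q = ΔT / R_total = 172 / 0.06342

Q ≈ 2710 W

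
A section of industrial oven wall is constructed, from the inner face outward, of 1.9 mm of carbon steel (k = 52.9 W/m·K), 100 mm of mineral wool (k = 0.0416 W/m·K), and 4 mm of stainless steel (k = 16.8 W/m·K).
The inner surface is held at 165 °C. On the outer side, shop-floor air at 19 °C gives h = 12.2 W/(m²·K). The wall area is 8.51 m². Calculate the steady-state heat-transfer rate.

Q ≈ 500 W

Model the wall as resistances in series:
R_carbon steel = L/(kA) = 0.0019/(52.9×8.51) = 4.221×10^-6 K/W
R_mineral wool = L/(kA) = 0.1/(0.0416×8.51) = 0.2825 K/W
R_stainless steel = L/(kA) = 0.004/(16.8×8.51) = 2.798×10^-5 K/W
R_outer film = 1/(h_o·A) = 1/(12.2×8.51) = 0.009632 K/W
R_total = 0.2921 K/W
Q = ΔT / R_total = 146 / 0.2921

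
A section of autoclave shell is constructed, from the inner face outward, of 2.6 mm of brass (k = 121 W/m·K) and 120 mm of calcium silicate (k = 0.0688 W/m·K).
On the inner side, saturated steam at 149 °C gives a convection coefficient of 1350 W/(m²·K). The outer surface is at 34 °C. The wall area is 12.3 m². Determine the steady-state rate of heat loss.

Q ≈ 811 W

Treating each layer as a thermal resistance in series:
R_inner film = 1/(h_i·A) = 1/(1350×12.3) = 6.022×10^-5 K/W
R_brass = L/(kA) = 0.0026/(121×12.3) = 1.747×10^-6 K/W
R_calcium silicate = L/(kA) = 0.12/(0.0688×12.3) = 0.1418 K/W
R_total = 0.1419 K/W
Q = ΔT / R_total = 115 / 0.1419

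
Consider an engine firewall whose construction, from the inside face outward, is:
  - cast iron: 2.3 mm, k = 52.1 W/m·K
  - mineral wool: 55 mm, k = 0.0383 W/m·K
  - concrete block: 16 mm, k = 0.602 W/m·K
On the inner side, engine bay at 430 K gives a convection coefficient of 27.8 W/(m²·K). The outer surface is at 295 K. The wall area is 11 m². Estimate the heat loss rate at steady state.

Q ≈ 991 W

Treating each layer as a thermal resistance in series:
R_inner film = 1/(h_i·A) = 1/(27.8×11) = 0.00327 K/W
R_cast iron = L/(kA) = 0.0023/(52.1×11) = 4.013×10^-6 K/W
R_mineral wool = L/(kA) = 0.055/(0.0383×11) = 0.1305 K/W
R_concrete block = L/(kA) = 0.016/(0.602×11) = 0.002416 K/W
R_total = 0.1362 K/W
Q = ΔT / R_total = 135 / 0.1362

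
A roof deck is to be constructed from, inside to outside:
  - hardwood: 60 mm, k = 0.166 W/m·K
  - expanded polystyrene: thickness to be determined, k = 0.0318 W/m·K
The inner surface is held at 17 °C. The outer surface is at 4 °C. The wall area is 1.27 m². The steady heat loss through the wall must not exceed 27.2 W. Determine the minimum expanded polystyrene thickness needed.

L ≈ 7.81 mm

Series thermal resistances:
R_hardwood = L/(kA) = 0.06/(0.166×1.27) = 0.2846 K/W
Sum of the known resistances R_other = 0.2846 K/W
Required total resistance R_tot = ΔT/Q_allow = 13/27.2 = 0.4779 K/W
R_expanded polystyrene = R_tot − R_other = 0.1933 K/W
L = R·k·A = 0.1933×0.0318×1.27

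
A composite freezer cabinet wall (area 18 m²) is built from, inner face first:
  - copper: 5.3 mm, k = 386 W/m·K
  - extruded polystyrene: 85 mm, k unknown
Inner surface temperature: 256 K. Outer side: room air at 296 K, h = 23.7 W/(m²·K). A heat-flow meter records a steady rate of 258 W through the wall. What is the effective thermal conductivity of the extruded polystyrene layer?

k ≈ 0.0309 W/(m·K)

Using the resistance-network approach (series):
R_copper = L/(kA) = 0.0053/(386×18) = 7.628×10^-7 K/W
R_outer film = 1/(h_o·A) = 1/(23.7×18) = 0.002344 K/W
Sum of known resistances R_other = 0.002345 K/W
Total R = ΔT/Q = 40/258 = 0.155 K/W
R_extruded polystyrene = R_total − R_other = 0.1527 K/W
k = L/(R·A) = 0.085/(0.1527×18)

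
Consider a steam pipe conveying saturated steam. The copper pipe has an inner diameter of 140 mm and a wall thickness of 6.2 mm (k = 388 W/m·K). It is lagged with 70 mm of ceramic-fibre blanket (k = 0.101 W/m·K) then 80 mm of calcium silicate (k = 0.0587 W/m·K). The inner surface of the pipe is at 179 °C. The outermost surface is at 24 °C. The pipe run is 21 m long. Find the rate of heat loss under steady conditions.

Per-layer cylindrical resistances, series-summed:
R_copper pipe wall = ln(76.2/70)/(2π×388×21) = 1.658×10^-6 K/W
R_ceramic-fibre blanket = ln(146.2/76.2)/(2π×0.101×21) = 0.0489 K/W
R_calcium silicate = ln(226.2/146.2)/(2π×0.0587×21) = 0.05635 K/W
R_total = 0.1052 K/W
Q = ΔT/R_total = 155/0.1052

Q ≈ 1470 W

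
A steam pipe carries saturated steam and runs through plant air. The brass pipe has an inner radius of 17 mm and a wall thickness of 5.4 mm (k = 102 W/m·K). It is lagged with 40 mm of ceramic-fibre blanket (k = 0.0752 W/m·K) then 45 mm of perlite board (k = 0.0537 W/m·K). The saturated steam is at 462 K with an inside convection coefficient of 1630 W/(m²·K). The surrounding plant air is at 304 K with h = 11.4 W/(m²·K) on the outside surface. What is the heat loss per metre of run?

q′ ≈ 40.4 W/m

Per-layer cylindrical resistances, series-summed:
R_inner film = 1/(h_i·2πr₁L) = 1/(1630×2π×0.017×1) = 0.005744 K/W
R_brass pipe wall = ln(22.4/17)/(2π×102×1) = 4.304×10^-4 K/W
R_ceramic-fibre blanket = ln(62.4/22.4)/(2π×0.0752×1) = 2.168 K/W
R_perlite board = ln(107.4/62.4)/(2π×0.0537×1) = 1.609 K/W
R_outer film = 1/(h_o·2πr_oL) = 1/(11.4×2π×0.1074×1) = 0.13 K/W
R_total = 3.914 K/W
Q = ΔT/R_total = 158/3.914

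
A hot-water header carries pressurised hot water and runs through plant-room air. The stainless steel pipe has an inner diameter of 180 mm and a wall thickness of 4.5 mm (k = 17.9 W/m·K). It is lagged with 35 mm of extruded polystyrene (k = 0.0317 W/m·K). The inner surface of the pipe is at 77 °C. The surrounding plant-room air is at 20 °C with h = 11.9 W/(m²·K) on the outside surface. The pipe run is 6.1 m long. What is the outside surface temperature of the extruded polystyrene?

Radial resistances (cylindrical: R_cond = ln(r_o/r_i)/(2πkL), R_conv = 1/(h·2πrL)):
R_stainless steel pipe wall = ln(94.5/90)/(2π×17.9×6.1) = 7.112×10^-5 K/W
R_extruded polystyrene = ln(129.5/94.5)/(2π×0.0317×6.1) = 0.2593 K/W
R_outer film = 1/(h_o·2πr_oL) = 1/(11.9×2π×0.1295×6.1) = 0.01693 K/W
R_total = 0.2763 K/W
Q = ΔT/R_total = 57/0.2763
Q = 206 W
T_interface = T_inner − Q·ΣR(inner→interface) = 77 − 206×0.2594

T ≈ 23.5 °C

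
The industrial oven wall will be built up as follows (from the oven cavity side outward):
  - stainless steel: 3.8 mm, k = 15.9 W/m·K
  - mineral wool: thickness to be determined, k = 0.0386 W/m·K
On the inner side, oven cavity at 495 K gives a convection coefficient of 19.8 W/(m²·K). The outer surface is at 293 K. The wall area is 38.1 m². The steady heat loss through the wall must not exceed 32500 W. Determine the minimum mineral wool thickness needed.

Thermal resistances in series:
R_inner film = 1/(h_i·A) = 1/(19.8×38.1) = 0.001326 K/W
R_stainless steel = L/(kA) = 0.0038/(15.9×38.1) = 6.273×10^-6 K/W
Sum of the known resistances R_other = 0.001332 K/W
Required total resistance R_tot = ΔT/Q_allow = 202/32500 = 0.006215 K/W
R_mineral wool = R_tot − R_other = 0.004884 K/W
L = R·k·A = 0.004884×0.0386×38.1

L ≈ 7.18 mm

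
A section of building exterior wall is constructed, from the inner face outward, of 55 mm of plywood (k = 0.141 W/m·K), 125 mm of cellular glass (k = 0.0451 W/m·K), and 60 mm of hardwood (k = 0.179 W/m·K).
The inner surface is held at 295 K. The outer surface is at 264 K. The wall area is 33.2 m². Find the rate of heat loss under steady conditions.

Series thermal resistances:
R_plywood = L/(kA) = 0.055/(0.141×33.2) = 0.01175 K/W
R_cellular glass = L/(kA) = 0.125/(0.0451×33.2) = 0.08348 K/W
R_hardwood = L/(kA) = 0.06/(0.179×33.2) = 0.0101 K/W
R_total = 0.1053 K/W
Q = ΔT / R_total = 31 / 0.1053

Q ≈ 294 W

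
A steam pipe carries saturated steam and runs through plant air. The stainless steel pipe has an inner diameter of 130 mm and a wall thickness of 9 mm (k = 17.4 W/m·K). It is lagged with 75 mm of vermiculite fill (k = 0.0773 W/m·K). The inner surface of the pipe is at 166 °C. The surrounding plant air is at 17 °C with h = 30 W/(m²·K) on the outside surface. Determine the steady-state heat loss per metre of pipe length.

Radial resistances (cylindrical: R_cond = ln(r_o/r_i)/(2πkL), R_conv = 1/(h·2πrL)):
R_stainless steel pipe wall = ln(74/65)/(2π×17.4×1) = 0.001186 K/W
R_vermiculite fill = ln(149/74)/(2π×0.0773×1) = 1.441 K/W
R_outer film = 1/(h_o·2πr_oL) = 1/(30×2π×0.149×1) = 0.03561 K/W
R_total = 1.478 K/W
Q = ΔT/R_total = 149/1.478

q′ ≈ 101 W/m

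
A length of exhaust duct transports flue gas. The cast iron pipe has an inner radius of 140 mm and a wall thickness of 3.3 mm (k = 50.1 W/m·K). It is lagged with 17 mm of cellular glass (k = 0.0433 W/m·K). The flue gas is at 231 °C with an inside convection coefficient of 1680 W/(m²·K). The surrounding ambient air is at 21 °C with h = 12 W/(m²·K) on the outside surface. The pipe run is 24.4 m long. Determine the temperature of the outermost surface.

Treating each annulus and film as a series resistance:
R_inner film = 1/(h_i·2πr₁L) = 1/(1680×2π×0.14×24.4) = 2.773×10^-5 K/W
R_cast iron pipe wall = ln(143.3/140)/(2π×50.1×24.4) = 3.033×10^-6 K/W
R_cellular glass = ln(160.3/143.3)/(2π×0.0433×24.4) = 0.01689 K/W
R_outer film = 1/(h_o·2πr_oL) = 1/(12×2π×0.1603×24.4) = 0.003391 K/W
R_total = 0.02031 K/W
Q = ΔT/R_total = 210/0.02031
Q = 10300 W
T_interface = T_inner − Q·ΣR(inner→interface) = 231 − 10300×0.01692

T ≈ 56.1 °C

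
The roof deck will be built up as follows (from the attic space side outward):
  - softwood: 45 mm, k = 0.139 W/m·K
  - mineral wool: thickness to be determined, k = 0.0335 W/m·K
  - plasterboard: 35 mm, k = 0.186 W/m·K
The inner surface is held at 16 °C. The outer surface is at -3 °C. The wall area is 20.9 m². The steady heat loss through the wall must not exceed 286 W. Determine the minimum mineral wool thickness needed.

L ≈ 29.4 mm

Using the resistance-network approach (series):
R_softwood = L/(kA) = 0.045/(0.139×20.9) = 0.01549 K/W
R_plasterboard = L/(kA) = 0.035/(0.186×20.9) = 0.009003 K/W
Sum of the known resistances R_other = 0.02449 K/W
Required total resistance R_tot = ΔT/Q_allow = 19/286 = 0.06643 K/W
R_mineral wool = R_tot − R_other = 0.04194 K/W
L = R·k·A = 0.04194×0.0335×20.9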